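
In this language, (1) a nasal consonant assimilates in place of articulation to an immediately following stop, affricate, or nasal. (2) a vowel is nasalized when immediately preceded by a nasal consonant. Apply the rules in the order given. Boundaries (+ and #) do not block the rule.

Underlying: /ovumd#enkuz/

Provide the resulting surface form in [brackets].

Rule 1: /m/ before /d/ (alveolar) → [n]
Rule 1: /n/ before /k/ (velar) → [ŋ]
After rule 1: ovund#eŋkuz
Rule 2: no segment meets the rule's conditions; no change.

[ovund#eŋkuz]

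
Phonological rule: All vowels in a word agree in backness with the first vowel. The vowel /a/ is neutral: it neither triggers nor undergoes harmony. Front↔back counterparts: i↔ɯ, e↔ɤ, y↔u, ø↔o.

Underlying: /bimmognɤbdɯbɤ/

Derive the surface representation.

/o/ harmonizes with /i/ ([-back]) → [ø]
/ɤ/ harmonizes with /i/ ([-back]) → [e]
/ɯ/ harmonizes with /i/ ([-back]) → [i]
/ɤ/ harmonizes with /i/ ([-back]) → [e]

[bimmøgnebdibe]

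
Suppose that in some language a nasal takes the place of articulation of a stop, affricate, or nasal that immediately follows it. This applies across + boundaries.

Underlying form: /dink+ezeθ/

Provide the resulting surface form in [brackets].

/n/ before /k/ (velar) → [ŋ]

[diŋk+ezeθ]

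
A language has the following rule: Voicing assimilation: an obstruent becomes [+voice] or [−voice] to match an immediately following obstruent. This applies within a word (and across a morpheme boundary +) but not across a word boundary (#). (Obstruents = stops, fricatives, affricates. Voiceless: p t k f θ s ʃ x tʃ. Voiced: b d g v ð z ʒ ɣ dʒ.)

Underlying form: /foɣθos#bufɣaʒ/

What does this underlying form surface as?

[foxθos#buvɣaʒ]

/ɣ/ before /θ/ (voiceless) → [x]
/f/ before /ɣ/ (voiced) → [v]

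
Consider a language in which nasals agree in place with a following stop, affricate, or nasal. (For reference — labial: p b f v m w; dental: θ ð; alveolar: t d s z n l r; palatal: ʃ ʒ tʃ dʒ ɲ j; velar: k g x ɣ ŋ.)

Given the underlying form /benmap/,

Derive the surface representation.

[bemmap]

/n/ before /m/ (labial) → [m]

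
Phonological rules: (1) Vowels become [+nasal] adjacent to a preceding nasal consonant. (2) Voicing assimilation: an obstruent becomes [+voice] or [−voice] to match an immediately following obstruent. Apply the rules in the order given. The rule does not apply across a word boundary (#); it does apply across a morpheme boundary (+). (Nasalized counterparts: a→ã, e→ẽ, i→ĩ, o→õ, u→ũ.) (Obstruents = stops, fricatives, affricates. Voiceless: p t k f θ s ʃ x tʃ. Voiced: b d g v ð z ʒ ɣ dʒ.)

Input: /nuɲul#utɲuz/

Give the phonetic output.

[nũɲũl#utɲũz]

Rule 1: /u/ after nasal /n/ → [ũ]
Rule 1: /u/ after nasal /ɲ/ → [ũ]
Rule 1: /u/ after nasal /ɲ/ → [ũ]
After rule 1: nũɲũl#utɲũz
Rule 2: no segment meets the rule's conditions; no change.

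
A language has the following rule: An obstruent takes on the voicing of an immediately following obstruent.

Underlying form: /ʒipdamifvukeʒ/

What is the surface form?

/p/ before /d/ (voiced) → [b]
/f/ before /v/ (voiced) → [v]

[ʒibdamivvukeʒ]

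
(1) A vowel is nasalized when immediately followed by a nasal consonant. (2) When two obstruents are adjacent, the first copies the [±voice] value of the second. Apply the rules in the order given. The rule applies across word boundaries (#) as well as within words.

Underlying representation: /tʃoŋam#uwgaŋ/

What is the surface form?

Rule 1: /o/ before nasal /ŋ/ → [õ]
Rule 1: /a/ before nasal /m/ → [ã]
Rule 1: /a/ before nasal /ŋ/ → [ã]
After rule 1: tʃõŋãm#uwgãŋ
Rule 2: no segment meets the rule's conditions; no change.

[tʃõŋãm#uwgãŋ]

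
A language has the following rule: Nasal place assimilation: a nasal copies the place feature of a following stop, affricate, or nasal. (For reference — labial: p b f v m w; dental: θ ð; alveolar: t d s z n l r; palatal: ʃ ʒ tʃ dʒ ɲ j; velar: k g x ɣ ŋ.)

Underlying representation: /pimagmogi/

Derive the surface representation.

[pimagmogi]

no segment meets the rule's conditions; no change.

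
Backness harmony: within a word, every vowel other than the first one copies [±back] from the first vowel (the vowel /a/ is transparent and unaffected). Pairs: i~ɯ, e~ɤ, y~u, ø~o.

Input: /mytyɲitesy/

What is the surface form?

[mytyɲitesy]

no segment meets the rule's conditions; no change.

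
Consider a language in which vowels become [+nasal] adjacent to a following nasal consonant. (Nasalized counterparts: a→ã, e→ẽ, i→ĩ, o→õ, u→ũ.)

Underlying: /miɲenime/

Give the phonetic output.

[mĩɲẽnĩme]

/i/ before nasal /ɲ/ → [ĩ]
/e/ before nasal /n/ → [ẽ]
/i/ before nasal /m/ → [ĩ]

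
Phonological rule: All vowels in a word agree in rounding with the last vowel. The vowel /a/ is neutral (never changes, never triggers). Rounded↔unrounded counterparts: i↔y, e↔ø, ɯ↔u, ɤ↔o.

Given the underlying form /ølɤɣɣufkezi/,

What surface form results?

/ø/ harmonizes with /i/ ([-round]) → [e]
/u/ harmonizes with /i/ ([-round]) → [ɯ]

[elɤɣɣɯfkezi]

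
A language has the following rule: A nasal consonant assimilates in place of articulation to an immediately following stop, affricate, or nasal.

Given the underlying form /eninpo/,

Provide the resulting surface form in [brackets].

[enimpo]

/n/ before /p/ (labial) → [m]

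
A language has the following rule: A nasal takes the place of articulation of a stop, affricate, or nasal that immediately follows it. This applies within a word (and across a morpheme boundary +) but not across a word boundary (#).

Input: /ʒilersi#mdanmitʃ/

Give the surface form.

/m/ before /d/ (alveolar) → [n]
/n/ before /m/ (labial) → [m]

[ʒilersi#ndammitʃ]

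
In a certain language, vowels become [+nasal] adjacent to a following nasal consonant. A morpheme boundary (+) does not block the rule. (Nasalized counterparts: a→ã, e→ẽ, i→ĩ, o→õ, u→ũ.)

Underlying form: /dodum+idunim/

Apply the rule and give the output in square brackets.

/u/ before nasal /m/ → [ũ]
/u/ before nasal /n/ → [ũ]
/i/ before nasal /m/ → [ĩ]

[dodũm+idũnĩm]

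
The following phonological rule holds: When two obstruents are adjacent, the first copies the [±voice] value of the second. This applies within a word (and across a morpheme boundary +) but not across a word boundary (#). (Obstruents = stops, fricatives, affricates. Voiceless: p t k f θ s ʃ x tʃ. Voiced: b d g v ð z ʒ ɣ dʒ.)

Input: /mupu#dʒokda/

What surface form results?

[mupu#dʒogda]

/k/ before /d/ (voiced) → [g]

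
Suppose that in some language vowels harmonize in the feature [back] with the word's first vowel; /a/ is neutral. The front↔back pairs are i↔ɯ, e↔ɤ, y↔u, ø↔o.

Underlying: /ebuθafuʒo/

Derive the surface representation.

/u/ harmonizes with /e/ ([-back]) → [y]
/u/ harmonizes with /e/ ([-back]) → [y]
/o/ harmonizes with /e/ ([-back]) → [ø]

[ebyθafyʒø]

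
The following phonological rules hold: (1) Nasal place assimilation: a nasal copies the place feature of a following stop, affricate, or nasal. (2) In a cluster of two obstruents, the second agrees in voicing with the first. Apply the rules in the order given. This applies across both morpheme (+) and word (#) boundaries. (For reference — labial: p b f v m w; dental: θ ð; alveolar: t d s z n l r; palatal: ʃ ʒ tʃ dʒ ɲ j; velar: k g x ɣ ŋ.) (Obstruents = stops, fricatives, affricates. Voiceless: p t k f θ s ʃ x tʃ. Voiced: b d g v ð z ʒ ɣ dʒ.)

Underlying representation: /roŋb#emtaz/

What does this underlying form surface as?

Rule 1: /ŋ/ before /b/ (labial) → [m]
Rule 1: /m/ before /t/ (alveolar) → [n]
After rule 1: romb#entaz
Rule 2: no segment meets the rule's conditions; no change.

[romb#entaz]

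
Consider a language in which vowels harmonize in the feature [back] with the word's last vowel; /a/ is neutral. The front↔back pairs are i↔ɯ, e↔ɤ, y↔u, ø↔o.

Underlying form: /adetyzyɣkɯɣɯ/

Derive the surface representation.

[adɤtuzuɣkɯɣɯ]

/e/ harmonizes with /ɯ/ ([+back]) → [ɤ]
/y/ harmonizes with /ɯ/ ([+back]) → [u]
/y/ harmonizes with /ɯ/ ([+back]) → [u]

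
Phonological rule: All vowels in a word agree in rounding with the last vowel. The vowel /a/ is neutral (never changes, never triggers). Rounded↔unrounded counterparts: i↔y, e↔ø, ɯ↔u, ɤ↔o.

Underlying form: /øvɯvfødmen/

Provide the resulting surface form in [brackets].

[evɯvfedmen]

/ø/ harmonizes with /e/ ([-round]) → [e]
/ø/ harmonizes with /e/ ([-round]) → [e]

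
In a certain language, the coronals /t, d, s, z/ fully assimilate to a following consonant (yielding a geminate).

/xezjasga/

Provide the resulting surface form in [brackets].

[xejjagga]

/z/ before /j/ → [j] (total assimilation)
/s/ before /g/ → [g] (total assimilation)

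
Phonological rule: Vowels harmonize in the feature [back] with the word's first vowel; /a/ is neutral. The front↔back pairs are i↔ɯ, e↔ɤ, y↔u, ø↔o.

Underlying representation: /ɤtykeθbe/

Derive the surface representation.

/y/ harmonizes with /ɤ/ ([+back]) → [u]
/e/ harmonizes with /ɤ/ ([+back]) → [ɤ]
/e/ harmonizes with /ɤ/ ([+back]) → [ɤ]

[ɤtukɤθbɤ]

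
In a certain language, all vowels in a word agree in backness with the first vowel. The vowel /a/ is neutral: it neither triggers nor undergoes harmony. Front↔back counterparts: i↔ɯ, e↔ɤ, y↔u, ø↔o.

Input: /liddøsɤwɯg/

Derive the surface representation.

/ɤ/ harmonizes with /i/ ([-back]) → [e]
/ɯ/ harmonizes with /i/ ([-back]) → [i]

[liddøsewig]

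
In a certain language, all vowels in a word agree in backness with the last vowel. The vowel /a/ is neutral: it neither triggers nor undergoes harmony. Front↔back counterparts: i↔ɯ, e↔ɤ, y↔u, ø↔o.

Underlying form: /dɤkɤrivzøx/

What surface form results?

[dekerivzøx]

/ɤ/ harmonizes with /ø/ ([-back]) → [e]
/ɤ/ harmonizes with /ø/ ([-back]) → [e]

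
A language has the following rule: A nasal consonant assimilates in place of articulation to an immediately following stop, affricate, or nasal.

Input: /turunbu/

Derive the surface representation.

[turumbu]

/n/ before /b/ (labial) → [m]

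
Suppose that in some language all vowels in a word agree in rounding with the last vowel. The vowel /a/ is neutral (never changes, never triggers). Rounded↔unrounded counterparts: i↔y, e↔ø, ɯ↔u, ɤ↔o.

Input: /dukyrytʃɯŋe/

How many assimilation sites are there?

/u/ harmonizes with /e/ ([-round]) → [ɯ]
/y/ harmonizes with /e/ ([-round]) → [i]
/y/ harmonizes with /e/ ([-round]) → [i]
3 segments change.

3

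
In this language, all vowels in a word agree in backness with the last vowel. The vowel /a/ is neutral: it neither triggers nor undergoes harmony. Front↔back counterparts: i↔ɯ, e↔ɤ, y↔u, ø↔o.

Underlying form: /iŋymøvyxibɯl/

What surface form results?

[ɯŋumovuxɯbɯl]

/i/ harmonizes with /ɯ/ ([+back]) → [ɯ]
/y/ harmonizes with /ɯ/ ([+back]) → [u]
/ø/ harmonizes with /ɯ/ ([+back]) → [o]
/y/ harmonizes with /ɯ/ ([+back]) → [u]
/i/ harmonizes with /ɯ/ ([+back]) → [ɯ]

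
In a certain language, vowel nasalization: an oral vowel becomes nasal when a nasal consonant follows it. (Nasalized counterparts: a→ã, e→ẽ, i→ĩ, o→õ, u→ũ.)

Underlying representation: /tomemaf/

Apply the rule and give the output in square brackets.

/o/ before nasal /m/ → [õ]
/e/ before nasal /m/ → [ẽ]

[tõmẽmaf]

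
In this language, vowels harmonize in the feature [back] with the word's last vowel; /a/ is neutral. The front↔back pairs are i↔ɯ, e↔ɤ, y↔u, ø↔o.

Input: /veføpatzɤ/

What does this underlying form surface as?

/e/ harmonizes with /ɤ/ ([+back]) → [ɤ]
/ø/ harmonizes with /ɤ/ ([+back]) → [o]

[vɤfopatzɤ]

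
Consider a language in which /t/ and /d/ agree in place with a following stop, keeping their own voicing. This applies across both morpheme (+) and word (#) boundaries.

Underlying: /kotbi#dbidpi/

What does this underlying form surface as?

[kopbi#bbibpi]

/t/ before /b/ (labial) → [p]
/d/ before /b/ (labial) → [b]
/d/ before /p/ (labial) → [b]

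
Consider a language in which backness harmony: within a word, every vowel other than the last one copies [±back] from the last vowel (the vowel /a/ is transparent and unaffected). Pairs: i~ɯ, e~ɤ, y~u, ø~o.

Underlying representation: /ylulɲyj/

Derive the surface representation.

/u/ harmonizes with /y/ ([-back]) → [y]

[ylylɲyj]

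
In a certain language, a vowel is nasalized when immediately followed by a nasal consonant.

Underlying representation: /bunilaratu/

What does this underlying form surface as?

/u/ before nasal /n/ → [ũ]

[bũnilaratu]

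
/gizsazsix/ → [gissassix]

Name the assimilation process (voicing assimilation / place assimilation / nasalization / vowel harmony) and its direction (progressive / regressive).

/z/→[s] /z/→[s].
Each target copies a feature from the following segment, so the direction is regressive.

voicing assimilation, regressive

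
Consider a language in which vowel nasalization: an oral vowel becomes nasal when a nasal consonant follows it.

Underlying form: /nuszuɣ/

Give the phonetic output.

[nuszuɣ]

no segment meets the rule's conditions; no change.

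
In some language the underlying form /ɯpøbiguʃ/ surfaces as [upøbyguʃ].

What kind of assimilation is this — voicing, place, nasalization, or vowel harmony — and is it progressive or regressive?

vowel harmony, regressive

/ɯ/→[u] /i/→[y].
Vowels agree with the last vowel, so the harmony is regressive.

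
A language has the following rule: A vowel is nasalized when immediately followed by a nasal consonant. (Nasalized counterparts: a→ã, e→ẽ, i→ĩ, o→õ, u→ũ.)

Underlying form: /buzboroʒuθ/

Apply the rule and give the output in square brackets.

[buzboroʒuθ]

no segment meets the rule's conditions; no change.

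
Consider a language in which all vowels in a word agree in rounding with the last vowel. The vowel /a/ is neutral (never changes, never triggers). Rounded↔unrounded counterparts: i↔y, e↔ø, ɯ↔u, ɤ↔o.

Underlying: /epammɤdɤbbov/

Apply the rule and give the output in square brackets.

[øpammodobbov]

/e/ harmonizes with /o/ ([+round]) → [ø]
/ɤ/ harmonizes with /o/ ([+round]) → [o]
/ɤ/ harmonizes with /o/ ([+round]) → [o]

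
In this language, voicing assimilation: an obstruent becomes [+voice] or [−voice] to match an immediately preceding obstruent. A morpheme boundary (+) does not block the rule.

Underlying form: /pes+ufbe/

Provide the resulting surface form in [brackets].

/b/ after /f/ (voiceless) → [p]

[pes+ufpe]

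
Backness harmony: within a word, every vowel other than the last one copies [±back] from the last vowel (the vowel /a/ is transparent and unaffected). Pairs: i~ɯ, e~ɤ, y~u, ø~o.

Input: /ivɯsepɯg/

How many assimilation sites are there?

2

/i/ harmonizes with /ɯ/ ([+back]) → [ɯ]
/e/ harmonizes with /ɯ/ ([+back]) → [ɤ]
2 segments change.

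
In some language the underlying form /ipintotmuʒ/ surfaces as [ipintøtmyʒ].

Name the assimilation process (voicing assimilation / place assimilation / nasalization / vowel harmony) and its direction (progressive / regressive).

vowel harmony, progressive

/o/→[ø] /u/→[y].
Vowels agree with the first vowel, so the harmony is progressive.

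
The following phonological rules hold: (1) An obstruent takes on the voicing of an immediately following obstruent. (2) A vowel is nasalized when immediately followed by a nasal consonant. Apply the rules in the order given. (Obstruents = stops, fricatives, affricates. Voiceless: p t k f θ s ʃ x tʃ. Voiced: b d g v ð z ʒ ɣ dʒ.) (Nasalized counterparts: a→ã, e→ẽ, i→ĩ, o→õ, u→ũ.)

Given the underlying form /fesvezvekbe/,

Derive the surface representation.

Rule 1: /s/ before /v/ (voiced) → [z]
Rule 1: /k/ before /b/ (voiced) → [g]
After rule 1: fezvezvegbe
Rule 2: no segment meets the rule's conditions; no change.

[fezvezvegbe]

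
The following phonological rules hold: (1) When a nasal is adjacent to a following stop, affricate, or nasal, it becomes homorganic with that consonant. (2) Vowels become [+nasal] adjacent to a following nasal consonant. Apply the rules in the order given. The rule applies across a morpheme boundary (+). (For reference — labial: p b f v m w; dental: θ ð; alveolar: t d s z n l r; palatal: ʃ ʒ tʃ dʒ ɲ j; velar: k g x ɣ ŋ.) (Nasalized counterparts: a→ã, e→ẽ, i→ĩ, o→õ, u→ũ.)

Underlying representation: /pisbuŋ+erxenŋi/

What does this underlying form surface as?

[pisbũŋ+erxẽŋŋi]

Rule 1: /n/ before /ŋ/ (velar) → [ŋ]
After rule 1: pisbuŋ+erxeŋŋi
Rule 2: /u/ before nasal /ŋ/ → [ũ]
Rule 2: /e/ before nasal /ŋ/ → [ẽ]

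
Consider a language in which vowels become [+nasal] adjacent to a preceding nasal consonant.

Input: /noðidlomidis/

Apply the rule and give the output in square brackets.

[nõðidlomĩdis]

/o/ after nasal /n/ → [õ]
/i/ after nasal /m/ → [ĩ]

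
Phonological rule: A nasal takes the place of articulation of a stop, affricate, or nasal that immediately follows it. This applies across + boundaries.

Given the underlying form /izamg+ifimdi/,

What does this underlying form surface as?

[izaŋg+ifindi]

/m/ before /g/ (velar) → [ŋ]
/m/ before /d/ (alveolar) → [n]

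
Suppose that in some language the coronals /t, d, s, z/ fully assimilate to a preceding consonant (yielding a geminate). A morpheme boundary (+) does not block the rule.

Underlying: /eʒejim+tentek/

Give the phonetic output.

[eʒejim+mennek]

/t/ after /m/ → [m] (total assimilation)
/t/ after /n/ → [n] (total assimilation)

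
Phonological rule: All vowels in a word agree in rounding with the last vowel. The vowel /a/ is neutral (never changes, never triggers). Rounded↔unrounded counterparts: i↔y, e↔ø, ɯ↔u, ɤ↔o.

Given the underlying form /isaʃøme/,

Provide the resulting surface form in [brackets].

/ø/ harmonizes with /e/ ([-round]) → [e]

[isaʃeme]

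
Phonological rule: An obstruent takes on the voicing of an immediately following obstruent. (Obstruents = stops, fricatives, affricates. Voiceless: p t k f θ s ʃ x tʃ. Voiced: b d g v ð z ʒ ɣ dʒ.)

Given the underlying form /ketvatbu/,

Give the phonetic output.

/t/ before /v/ (voiced) → [d]
/t/ before /b/ (voiced) → [d]

[kedvadbu]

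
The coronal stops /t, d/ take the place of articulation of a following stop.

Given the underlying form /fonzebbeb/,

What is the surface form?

no segment meets the rule's conditions; no change.

[fonzebbeb]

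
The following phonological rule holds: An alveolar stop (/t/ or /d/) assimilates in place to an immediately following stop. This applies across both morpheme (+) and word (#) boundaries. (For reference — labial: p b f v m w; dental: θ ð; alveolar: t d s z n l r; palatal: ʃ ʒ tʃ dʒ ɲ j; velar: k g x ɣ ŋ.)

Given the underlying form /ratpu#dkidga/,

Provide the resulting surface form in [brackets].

/t/ before /p/ (labial) → [p]
/d/ before /k/ (velar) → [g]
/d/ before /g/ (velar) → [g]

[rappu#gkigga]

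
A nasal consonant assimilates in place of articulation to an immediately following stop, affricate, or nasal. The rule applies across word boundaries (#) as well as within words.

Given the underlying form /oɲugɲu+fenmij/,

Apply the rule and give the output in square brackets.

/n/ before /m/ (labial) → [m]

[oɲugɲu+femmij]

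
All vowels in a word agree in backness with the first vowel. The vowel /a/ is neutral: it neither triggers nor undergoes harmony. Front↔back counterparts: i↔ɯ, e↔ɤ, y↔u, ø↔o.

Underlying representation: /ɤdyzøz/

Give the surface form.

[ɤduzoz]

/y/ harmonizes with /ɤ/ ([+back]) → [u]
/ø/ harmonizes with /ɤ/ ([+back]) → [o]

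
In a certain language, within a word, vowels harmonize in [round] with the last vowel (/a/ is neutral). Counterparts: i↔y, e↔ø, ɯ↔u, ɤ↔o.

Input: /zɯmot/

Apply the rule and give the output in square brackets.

/ɯ/ harmonizes with /o/ ([+round]) → [u]

[zumot]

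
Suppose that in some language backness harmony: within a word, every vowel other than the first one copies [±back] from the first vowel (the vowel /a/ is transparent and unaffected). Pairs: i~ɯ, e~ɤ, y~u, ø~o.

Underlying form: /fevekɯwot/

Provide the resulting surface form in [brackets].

[fevekiwøt]

/ɯ/ harmonizes with /e/ ([-back]) → [i]
/o/ harmonizes with /e/ ([-back]) → [ø]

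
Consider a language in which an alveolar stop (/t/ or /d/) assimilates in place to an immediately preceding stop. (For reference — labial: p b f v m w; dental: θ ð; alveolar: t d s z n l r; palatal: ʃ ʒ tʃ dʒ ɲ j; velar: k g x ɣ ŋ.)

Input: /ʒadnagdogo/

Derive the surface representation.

/d/ after /g/ (velar) → [g]

[ʒadnaggogo]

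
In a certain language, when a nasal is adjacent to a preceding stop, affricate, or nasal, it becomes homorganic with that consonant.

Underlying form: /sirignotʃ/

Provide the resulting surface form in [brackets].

[sirigŋotʃ]

/n/ after /g/ (velar) → [ŋ]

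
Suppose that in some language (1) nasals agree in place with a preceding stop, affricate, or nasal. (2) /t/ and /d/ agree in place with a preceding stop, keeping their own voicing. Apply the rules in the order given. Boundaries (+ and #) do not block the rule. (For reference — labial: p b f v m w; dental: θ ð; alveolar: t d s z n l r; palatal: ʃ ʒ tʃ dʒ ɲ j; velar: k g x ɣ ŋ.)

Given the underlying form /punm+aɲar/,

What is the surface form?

[punn+aɲar]

Rule 1: /m/ after /n/ (alveolar) → [n]
After rule 1: punn+aɲar
Rule 2: no segment meets the rule's conditions; no change.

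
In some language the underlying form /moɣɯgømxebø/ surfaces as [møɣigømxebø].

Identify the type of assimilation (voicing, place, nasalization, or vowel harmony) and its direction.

/o/→[ø] /ɯ/→[i].
Vowels agree with the last vowel, so the harmony is regressive.

vowel harmony, regressive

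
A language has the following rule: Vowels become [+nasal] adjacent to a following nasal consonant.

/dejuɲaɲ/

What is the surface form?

/u/ before nasal /ɲ/ → [ũ]
/a/ before nasal /ɲ/ → [ã]

[dejũɲãɲ]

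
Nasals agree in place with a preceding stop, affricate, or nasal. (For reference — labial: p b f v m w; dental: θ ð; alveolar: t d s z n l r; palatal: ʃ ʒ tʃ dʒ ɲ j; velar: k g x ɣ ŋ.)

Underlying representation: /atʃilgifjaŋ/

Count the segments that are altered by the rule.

0

No segment meets the rule's conditions.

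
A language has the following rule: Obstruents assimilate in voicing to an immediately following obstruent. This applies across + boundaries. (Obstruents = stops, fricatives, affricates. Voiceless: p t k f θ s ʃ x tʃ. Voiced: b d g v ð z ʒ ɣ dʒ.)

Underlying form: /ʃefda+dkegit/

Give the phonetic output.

[ʃevda+tkegit]

/f/ before /d/ (voiced) → [v]
/d/ before /k/ (voiceless) → [t]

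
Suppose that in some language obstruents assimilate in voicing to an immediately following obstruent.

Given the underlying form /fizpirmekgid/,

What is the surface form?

/z/ before /p/ (voiceless) → [s]
/k/ before /g/ (voiced) → [g]

[fispirmeggid]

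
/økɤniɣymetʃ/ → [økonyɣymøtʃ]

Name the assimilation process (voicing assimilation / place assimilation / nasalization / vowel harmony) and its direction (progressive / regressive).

/ɤ/→[o] /i/→[y] /e/→[ø].
Vowels agree with the first vowel, so the harmony is progressive.

vowel harmony, progressive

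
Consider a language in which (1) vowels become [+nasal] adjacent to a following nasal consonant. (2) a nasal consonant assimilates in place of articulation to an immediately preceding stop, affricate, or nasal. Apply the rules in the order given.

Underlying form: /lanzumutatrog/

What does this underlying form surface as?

[lãnzũmutatrog]

Rule 1: /a/ before nasal /n/ → [ã]
Rule 1: /u/ before nasal /m/ → [ũ]
After rule 1: lãnzũmutatrog
Rule 2: no segment meets the rule's conditions; no change.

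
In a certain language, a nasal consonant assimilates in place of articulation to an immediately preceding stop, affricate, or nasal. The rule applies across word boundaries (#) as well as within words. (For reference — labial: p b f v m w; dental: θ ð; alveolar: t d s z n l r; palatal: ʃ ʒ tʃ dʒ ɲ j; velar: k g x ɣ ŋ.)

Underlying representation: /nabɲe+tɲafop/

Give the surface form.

/ɲ/ after /b/ (labial) → [m]
/ɲ/ after /t/ (alveolar) → [n]

[nabme+tnafop]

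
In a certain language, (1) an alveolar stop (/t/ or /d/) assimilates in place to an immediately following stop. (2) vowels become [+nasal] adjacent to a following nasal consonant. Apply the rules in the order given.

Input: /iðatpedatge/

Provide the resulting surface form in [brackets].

[iðappedakge]

Rule 1: /t/ before /p/ (labial) → [p]
Rule 1: /t/ before /g/ (velar) → [k]
After rule 1: iðappedakge
Rule 2: no segment meets the rule's conditions; no change.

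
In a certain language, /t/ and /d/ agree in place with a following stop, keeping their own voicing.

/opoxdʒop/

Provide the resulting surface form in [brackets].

no segment meets the rule's conditions; no change.

[opoxdʒop]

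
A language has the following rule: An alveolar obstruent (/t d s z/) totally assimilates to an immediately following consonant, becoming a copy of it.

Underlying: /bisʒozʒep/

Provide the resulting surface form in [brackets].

[biʒʒoʒʒep]

/s/ before /ʒ/ → [ʒ] (total assimilation)
/z/ before /ʒ/ → [ʒ] (total assimilation)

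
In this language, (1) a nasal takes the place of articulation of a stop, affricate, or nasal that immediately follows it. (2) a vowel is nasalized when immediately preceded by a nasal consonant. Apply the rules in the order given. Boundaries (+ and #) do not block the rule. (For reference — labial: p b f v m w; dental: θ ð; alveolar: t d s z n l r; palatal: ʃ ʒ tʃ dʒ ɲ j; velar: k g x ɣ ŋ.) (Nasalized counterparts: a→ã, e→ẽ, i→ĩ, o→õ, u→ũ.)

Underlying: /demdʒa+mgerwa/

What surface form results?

[deɲdʒa+ŋgerwa]

Rule 1: /m/ before /dʒ/ (palatal) → [ɲ]
Rule 1: /m/ before /g/ (velar) → [ŋ]
After rule 1: deɲdʒa+ŋgerwa
Rule 2: no segment meets the rule's conditions; no change.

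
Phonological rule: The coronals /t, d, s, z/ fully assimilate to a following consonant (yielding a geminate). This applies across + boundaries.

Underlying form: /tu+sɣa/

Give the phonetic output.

[tu+ɣɣa]

/s/ before /ɣ/ → [ɣ] (total assimilation)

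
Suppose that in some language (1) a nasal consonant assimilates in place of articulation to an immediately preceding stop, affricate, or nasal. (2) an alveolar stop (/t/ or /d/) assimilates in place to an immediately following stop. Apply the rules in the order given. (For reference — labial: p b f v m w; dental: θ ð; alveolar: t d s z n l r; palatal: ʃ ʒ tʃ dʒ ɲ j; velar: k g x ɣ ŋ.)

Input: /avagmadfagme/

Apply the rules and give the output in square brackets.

[avagŋadfagŋe]

Rule 1: /m/ after /g/ (velar) → [ŋ]
Rule 1: /m/ after /g/ (velar) → [ŋ]
After rule 1: avagŋadfagŋe
Rule 2: no segment meets the rule's conditions; no change.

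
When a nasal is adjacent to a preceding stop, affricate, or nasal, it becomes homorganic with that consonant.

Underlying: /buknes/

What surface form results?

/n/ after /k/ (velar) → [ŋ]

[bukŋes]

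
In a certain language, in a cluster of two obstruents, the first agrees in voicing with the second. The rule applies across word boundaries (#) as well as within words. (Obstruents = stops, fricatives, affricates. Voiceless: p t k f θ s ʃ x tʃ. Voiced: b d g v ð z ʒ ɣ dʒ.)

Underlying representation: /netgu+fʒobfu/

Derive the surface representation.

[nedgu+vʒopfu]

/t/ before /g/ (voiced) → [d]
/f/ before /ʒ/ (voiced) → [v]
/b/ before /f/ (voiceless) → [p]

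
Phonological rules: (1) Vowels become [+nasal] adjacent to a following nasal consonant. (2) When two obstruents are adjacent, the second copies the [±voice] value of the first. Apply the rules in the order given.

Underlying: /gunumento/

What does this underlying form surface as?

[gũnũmẽnto]

Rule 1: /u/ before nasal /n/ → [ũ]
Rule 1: /u/ before nasal /m/ → [ũ]
Rule 1: /e/ before nasal /n/ → [ẽ]
After rule 1: gũnũmẽnto
Rule 2: no segment meets the rule's conditions; no change.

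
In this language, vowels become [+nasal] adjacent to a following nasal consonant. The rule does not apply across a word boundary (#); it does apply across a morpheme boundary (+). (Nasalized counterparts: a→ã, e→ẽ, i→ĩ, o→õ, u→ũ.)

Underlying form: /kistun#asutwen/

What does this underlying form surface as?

[kistũn#asutwẽn]

/u/ before nasal /n/ → [ũ]
/e/ before nasal /n/ → [ẽ]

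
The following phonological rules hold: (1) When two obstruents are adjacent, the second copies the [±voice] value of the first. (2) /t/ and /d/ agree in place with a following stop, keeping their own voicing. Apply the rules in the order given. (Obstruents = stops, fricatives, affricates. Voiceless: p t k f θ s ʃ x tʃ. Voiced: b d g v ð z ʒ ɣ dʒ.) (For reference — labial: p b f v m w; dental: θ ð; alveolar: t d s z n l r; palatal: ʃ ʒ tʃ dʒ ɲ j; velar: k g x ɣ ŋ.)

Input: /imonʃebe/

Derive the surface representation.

[imonʃebe]

Rule 1: no segment meets the rule's conditions; no change.
After rule 1: imonʃebe
Rule 2: no segment meets the rule's conditions; no change.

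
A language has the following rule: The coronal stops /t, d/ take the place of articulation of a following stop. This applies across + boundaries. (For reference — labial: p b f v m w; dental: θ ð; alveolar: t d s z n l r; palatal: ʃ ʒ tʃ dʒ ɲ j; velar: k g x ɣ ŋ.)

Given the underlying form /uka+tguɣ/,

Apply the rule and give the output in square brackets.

/t/ before /g/ (velar) → [k]

[uka+kguɣ]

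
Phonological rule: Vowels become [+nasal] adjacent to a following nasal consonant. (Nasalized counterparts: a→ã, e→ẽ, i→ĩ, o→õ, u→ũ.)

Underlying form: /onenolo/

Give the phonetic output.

/o/ before nasal /n/ → [õ]
/e/ before nasal /n/ → [ẽ]

[õnẽnolo]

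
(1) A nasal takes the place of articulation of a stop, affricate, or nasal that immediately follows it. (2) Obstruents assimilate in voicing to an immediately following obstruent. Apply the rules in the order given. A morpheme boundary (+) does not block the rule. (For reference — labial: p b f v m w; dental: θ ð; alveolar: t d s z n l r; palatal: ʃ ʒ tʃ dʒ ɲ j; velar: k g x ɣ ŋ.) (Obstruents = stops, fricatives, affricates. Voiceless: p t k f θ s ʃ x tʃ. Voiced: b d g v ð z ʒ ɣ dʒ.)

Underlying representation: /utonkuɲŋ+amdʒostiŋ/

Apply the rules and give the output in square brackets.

[utoŋkuŋŋ+aɲdʒostiŋ]

Rule 1: /n/ before /k/ (velar) → [ŋ]
Rule 1: /ɲ/ before /ŋ/ (velar) → [ŋ]
Rule 1: /m/ before /dʒ/ (palatal) → [ɲ]
After rule 1: utoŋkuŋŋ+aɲdʒostiŋ
Rule 2: no segment meets the rule's conditions; no change.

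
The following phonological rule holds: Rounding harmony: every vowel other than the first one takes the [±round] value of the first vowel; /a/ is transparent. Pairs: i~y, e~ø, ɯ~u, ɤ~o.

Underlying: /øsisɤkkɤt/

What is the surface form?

/i/ harmonizes with /ø/ ([+round]) → [y]
/ɤ/ harmonizes with /ø/ ([+round]) → [o]
/ɤ/ harmonizes with /ø/ ([+round]) → [o]

[øsysokkot]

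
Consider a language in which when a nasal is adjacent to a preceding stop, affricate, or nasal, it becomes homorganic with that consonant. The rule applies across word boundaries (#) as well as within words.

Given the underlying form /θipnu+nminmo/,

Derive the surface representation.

/n/ after /p/ (labial) → [m]
/m/ after /n/ (alveolar) → [n]
/m/ after /n/ (alveolar) → [n]

[θipmu+nninno]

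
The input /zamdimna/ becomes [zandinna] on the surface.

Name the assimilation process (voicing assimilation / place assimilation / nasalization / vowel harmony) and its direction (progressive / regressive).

place assimilation, regressive

/m/→[n] /m/→[n].
Each target copies a feature from the following segment, so the direction is regressive.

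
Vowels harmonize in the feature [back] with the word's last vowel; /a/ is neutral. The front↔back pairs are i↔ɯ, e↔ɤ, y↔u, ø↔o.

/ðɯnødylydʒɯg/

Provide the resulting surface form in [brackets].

[ðɯnoduludʒɯg]

/ø/ harmonizes with /ɯ/ ([+back]) → [o]
/y/ harmonizes with /ɯ/ ([+back]) → [u]
/y/ harmonizes with /ɯ/ ([+back]) → [u]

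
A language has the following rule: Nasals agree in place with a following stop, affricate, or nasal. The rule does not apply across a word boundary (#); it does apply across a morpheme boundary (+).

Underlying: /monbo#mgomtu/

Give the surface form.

[mombo#ŋgontu]

/n/ before /b/ (labial) → [m]
/m/ before /g/ (velar) → [ŋ]
/m/ before /t/ (alveolar) → [n]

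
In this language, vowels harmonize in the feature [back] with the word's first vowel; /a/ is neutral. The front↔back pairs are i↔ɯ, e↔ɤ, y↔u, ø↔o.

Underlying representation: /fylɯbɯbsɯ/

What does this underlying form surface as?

/ɯ/ harmonizes with /y/ ([-back]) → [i]
/ɯ/ harmonizes with /y/ ([-back]) → [i]
/ɯ/ harmonizes with /y/ ([-back]) → [i]

[fylibibsi]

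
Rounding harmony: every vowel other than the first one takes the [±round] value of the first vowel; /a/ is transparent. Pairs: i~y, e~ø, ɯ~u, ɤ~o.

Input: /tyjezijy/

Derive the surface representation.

[tyjøzyjy]

/e/ harmonizes with /y/ ([+round]) → [ø]
/i/ harmonizes with /y/ ([+round]) → [y]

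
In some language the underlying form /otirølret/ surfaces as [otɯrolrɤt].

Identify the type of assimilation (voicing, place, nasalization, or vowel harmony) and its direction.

vowel harmony, progressive

/i/→[ɯ] /ø/→[o] /e/→[ɤ].
Vowels agree with the first vowel, so the harmony is progressive.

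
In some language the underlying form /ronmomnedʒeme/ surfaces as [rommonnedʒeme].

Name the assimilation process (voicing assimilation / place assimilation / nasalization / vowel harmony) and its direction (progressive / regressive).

place assimilation, regressive

/n/→[m] /m/→[n].
Each target copies a feature from the following segment, so the direction is regressive.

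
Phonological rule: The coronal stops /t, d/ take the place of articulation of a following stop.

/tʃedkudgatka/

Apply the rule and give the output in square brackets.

[tʃegkuggakka]

/d/ before /k/ (velar) → [g]
/d/ before /g/ (velar) → [g]
/t/ before /k/ (velar) → [k]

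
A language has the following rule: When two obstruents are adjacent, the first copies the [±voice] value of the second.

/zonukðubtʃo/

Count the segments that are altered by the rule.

/k/ before /ð/ (voiced) → [g]
/b/ before /tʃ/ (voiceless) → [p]
2 segments change.

2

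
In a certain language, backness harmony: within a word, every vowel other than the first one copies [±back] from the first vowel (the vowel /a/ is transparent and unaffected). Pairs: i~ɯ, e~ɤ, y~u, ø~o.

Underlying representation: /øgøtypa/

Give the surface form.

[øgøtypa]

no segment meets the rule's conditions; no change.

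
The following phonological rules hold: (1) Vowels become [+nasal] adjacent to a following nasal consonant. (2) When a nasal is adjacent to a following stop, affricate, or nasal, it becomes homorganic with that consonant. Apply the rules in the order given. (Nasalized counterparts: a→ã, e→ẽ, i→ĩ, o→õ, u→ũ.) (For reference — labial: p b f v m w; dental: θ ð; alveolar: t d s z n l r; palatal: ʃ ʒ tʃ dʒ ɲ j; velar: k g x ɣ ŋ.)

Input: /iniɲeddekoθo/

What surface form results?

[ĩnĩɲeddekoθo]

Rule 1: /i/ before nasal /n/ → [ĩ]
Rule 1: /i/ before nasal /ɲ/ → [ĩ]
After rule 1: ĩnĩɲeddekoθo
Rule 2: no segment meets the rule's conditions; no change.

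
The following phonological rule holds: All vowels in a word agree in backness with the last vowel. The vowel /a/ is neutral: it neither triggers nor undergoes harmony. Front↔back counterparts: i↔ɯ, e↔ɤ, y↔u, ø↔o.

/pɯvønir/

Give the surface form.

/ɯ/ harmonizes with /i/ ([-back]) → [i]

[pivønir]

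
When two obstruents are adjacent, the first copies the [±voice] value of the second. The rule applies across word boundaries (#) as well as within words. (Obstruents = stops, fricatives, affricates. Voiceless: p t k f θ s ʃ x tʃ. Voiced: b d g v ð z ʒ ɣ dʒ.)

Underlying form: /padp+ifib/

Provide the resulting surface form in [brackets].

/d/ before /p/ (voiceless) → [t]

[patp+ifib]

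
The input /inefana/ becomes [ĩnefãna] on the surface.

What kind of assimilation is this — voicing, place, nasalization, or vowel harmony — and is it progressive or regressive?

/i/→[ĩ] /a/→[ã].
Each target copies a feature from the following segment, so the direction is regressive.

nasalization, regressive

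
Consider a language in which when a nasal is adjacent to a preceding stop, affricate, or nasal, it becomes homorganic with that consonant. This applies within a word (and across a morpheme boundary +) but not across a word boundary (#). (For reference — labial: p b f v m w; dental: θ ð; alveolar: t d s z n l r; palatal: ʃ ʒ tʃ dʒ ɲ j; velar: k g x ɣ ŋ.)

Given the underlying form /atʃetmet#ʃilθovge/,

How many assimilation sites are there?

1

/m/ after /t/ (alveolar) → [n]
1 segment changes.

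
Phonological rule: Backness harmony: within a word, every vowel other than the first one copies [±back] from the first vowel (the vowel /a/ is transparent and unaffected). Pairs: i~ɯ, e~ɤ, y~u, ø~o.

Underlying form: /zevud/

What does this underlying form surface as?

[zevyd]

/u/ harmonizes with /e/ ([-back]) → [y]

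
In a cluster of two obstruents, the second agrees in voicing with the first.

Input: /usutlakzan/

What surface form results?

[usutlaksan]

/z/ after /k/ (voiceless) → [s]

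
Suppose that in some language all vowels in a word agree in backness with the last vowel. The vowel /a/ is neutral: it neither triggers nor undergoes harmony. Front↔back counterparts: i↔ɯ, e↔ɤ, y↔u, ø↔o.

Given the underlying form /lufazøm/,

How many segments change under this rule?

1

/u/ harmonizes with /ø/ ([-back]) → [y]
1 segment changes.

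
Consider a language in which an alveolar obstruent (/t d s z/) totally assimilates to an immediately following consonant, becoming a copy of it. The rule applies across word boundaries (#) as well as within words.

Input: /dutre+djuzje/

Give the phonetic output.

[durre+jjujje]

/t/ before /r/ → [r] (total assimilation)
/d/ before /j/ → [j] (total assimilation)
/z/ before /j/ → [j] (total assimilation)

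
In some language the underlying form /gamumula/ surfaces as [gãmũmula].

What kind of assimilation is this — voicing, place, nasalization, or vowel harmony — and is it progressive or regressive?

/a/→[ã] /u/→[ũ].
Each target copies a feature from the following segment, so the direction is regressive.

nasalization, regressive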